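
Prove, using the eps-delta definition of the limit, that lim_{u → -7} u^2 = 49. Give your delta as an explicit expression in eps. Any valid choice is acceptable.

delta = min(1, eps/15)

Suppose eps > 0. We seek delta > 0 with 0 < |u + 7| < delta ⇒ |u^2 − 49| < eps.
Factor: u^2 − 49 = (u + 7)(u - 7), so |u^2 − 49| = |u + 7|·|u - 7|.
Restrict delta ≤ 1. Then |u + 7| < 1 gives |u| < 8, so by the triangle inequality |u - 7| ≤ 8 + 7 = 15.
Hence |u^2 − 49| ≤ 15|u + 7|, which is < eps once |u + 7| < eps/15.
Take delta = min(1, eps/15). If 0 < |u + 7| < delta then both bounds hold and |u^2 − 49| ≤ 15|u + 7| < 15·(eps/15) = eps.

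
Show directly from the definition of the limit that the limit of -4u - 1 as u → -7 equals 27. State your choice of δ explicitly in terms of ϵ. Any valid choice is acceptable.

δ = ϵ/4

Suppose ϵ > 0. We need δ > 0 so that 0 < |u + 7| < δ implies |(-4u - 1) − 27| < ϵ.
Since (-4u - 1) − 27 = -4(u + 7), we have |(-4u - 1) − 27| = 4|u + 7|.
Thus it suffices that |u + 7| < ϵ/4.
Choosing δ = ϵ/4 gives |(-4u - 1) − 27| = 4|u + 7| < ϵ whenever |u + 7| < δ.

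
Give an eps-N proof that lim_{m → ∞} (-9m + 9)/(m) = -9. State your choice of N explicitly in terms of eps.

N = 9/eps

Suppose eps > 0. For m ≥ 1, |(-9m + 9)/(m) + 9| = |9|/((m)) = 9/((m)).
Since m ≥ m for m ≥ 1, this is ≤ 9/(m) = 9/m.
So |(-9m + 9)/(m) + 9| < eps whenever m > 9/eps.
Take N = 9/eps. If m > N then |(-9m + 9)/(m) + 9| ≤ 9/m < eps.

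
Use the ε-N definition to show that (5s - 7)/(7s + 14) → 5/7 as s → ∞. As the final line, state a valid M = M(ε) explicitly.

Suppose ε > 0. We seek M > 0 such that s > M implies |(5s - 7)/(7s + 14) − (5/7)| < ε.
(5s - 7)/(7s + 14) − (5/7) = (7(5s - 7) − 5(7s + 14)) / (7(7s + 14)) = -119/(7(7s + 14)).
For s > 0 we have 7s + 14 > 7s, so |(5s - 7)/(7s + 14) − (5/7)| = 119/(7(7s + 14)) < 119/(7·7s) = (17/7)/s.
Thus |(5s - 7)/(7s + 14) − (5/7)| < ε whenever s > (17/7)/ε.
Take M = (17/7)/ε. If s > M then |(5s - 7)/(7s + 14) − (5/7)| < (17/7)/s < ε.

M = (17/7)/ε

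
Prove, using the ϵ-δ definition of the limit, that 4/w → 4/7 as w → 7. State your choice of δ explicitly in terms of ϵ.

δ = min(7/2, (49/8)ϵ)

Let ϵ > 0 be given. We seek δ > 0 such that 0 < |w − 7| < δ implies |4/w − (4/7)| < ϵ.
|4/w − (4/7)| = 4·|7 − w|/(7·|w|) = 4|w − 7|/(7|w|).
Require δ ≤ 7/2 so that |w| > 7 − 7/2 = 7/2, hence 7|w| > 49/2.
Then |4/w − (4/7)| < 4|w − 7|/(49/2), which is < ϵ when |w − 7| < (49/8)ϵ.
Take δ = min(7/2, (49/8)ϵ). Then 0 < |w − 7| < δ gives both |w − 7| < 7/2 and |w − 7| < (49/8)ϵ, so |4/w − (4/7)| < ϵ.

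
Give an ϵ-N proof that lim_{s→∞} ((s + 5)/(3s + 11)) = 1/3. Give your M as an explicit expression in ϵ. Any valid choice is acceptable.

Let ϵ > 0 be given. We seek M > 0 such that s > M implies |(s + 5)/(3s + 11) − (1/3)| < ϵ.
(s + 5)/(3s + 11) − (1/3) = (3(s + 5) − (3s + 11)) / (3(3s + 11)) = 4/(3(3s + 11)).
For s > 0 we have 3s + 11 > 3s, so |(s + 5)/(3s + 11) − (1/3)| = 4/(3(3s + 11)) < 4/(3·3s) = (4/9)/s.
Thus |(s + 5)/(3s + 11) − (1/3)| < ϵ whenever s > (4/9)/ϵ.
Take M = (4/9)/ϵ. If s > M then |(s + 5)/(3s + 11) − (1/3)| < (4/9)/s < ϵ.

M = (4/9)/ϵ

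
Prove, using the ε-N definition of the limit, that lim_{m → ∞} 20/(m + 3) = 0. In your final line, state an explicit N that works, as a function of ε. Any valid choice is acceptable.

Let ε > 0. For m ≥ 1, |20/(m + 3) − 0| = 20/(m + 3) ≤ 20/m.
We need 20/m < ε, i.e. m > 20/ε.
Take N = 20/ε. If m > N then |20/(m + 3)| ≤ 20/m < ε.

N = 20/ε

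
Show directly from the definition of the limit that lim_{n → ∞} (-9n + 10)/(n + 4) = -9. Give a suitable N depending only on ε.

N = 46/ε

Suppose ε > 0. For n ≥ 1, |(-9n + 10)/(n + 4) + 9| = |46|/((n + 4)) = 46/((n + 4)).
Since n + 4 ≥ n for n ≥ 1, this is ≤ 46/(n) = 46/n.
So |(-9n + 10)/(n + 4) + 9| < ε whenever n > 46/ε.
Take N = 46/ε. If n > N then |(-9n + 10)/(n + 4) + 9| ≤ 46/n < ε.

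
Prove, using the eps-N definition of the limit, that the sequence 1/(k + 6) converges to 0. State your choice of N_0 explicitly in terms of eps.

N_0 = 1/eps

Let eps > 0. For k ≥ 1, |1/(k + 6) − 0| = 1/(k + 6) ≤ 1/k.
We need 1/k < eps, i.e. k > 1/eps.
Take N_0 = 1/eps. If k > N_0 then |1/(k + 6)| ≤ 1/k < eps.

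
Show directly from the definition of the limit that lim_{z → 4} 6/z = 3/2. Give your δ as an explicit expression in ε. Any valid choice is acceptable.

δ = min(2, (4/3)ε)

Let ε > 0. We seek δ > 0 such that 0 < |z − 4| < δ implies |6/z − (3/2)| < ε.
|6/z − (3/2)| = 6·|4 − z|/(4·|z|) = 6|z − 4|/(4|z|).
Restrict δ ≤ 2. Then |z − 4| < 2 gives |z| > 2, so 4|z| > 8.
Then |6/z − (3/2)| < 6|z − 4|/8, which is < ε when |z − 4| < (4/3)ε.
Take δ = min(2, (4/3)ε). Then 0 < |z − 4| < δ gives both |z − 4| < 2 and |z − 4| < (4/3)ε, so |6/z − (3/2)| < ε.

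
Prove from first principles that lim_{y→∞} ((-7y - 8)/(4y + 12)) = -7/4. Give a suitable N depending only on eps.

N = (13/4)/eps

Let eps > 0. We seek N > 0 such that y > N implies |(-7y - 8)/(4y + 12) + 7/4| < eps.
(-7y - 8)/(4y + 12) + 7/4 = (4(-7y - 8) − (-7)(4y + 12)) / (4(4y + 12)) = 52/(4(4y + 12)).
For y > 0 we have 4y + 12 > 4y, so |(-7y - 8)/(4y + 12) + 7/4| = 52/(4(4y + 12)) < 52/(4·4y) = (13/4)/y.
Thus |(-7y - 8)/(4y + 12) + 7/4| < eps whenever y > (13/4)/eps.
Take N = (13/4)/eps. If y > N then |(-7y - 8)/(4y + 12) + 7/4| < (13/4)/y < eps.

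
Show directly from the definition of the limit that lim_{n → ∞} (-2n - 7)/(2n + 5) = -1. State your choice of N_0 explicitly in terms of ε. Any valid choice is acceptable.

Suppose ε > 0. For n ≥ 1, |(-2n - 7)/(2n + 5) + 1| = |-4|/(2(2n + 5)) = 4/(2(2n + 5)).
Since 2n + 5 ≥ 2n for n ≥ 1, this is ≤ 4/(2·2n) = 1/n.
So |(-2n - 7)/(2n + 5) + 1| < ε whenever n > 1/ε.
Take N_0 = 1/ε. If n > N_0 then |(-2n - 7)/(2n + 5) + 1| ≤ 1/n < ε.

N_0 = 1/ε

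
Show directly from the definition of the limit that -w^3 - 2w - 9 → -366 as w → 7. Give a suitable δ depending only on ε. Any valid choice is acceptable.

δ = min(2, ε/195)

Fix ε > 0. We want δ > 0 such that 0 < |w − 7| < δ implies |(-w^3 - 2w - 9) + 366| < ε.
(-w^3 - 2w - 9) + 366 = -w^3 - 2w + 357 = (w − 7)(-w^2 - 7w - 51).
So |(-w^3 - 2w - 9) + 366| = |w − 7|·|-w^2 - 7w - 51|.
Require δ ≤ 2. Then |w − 7| < 2 gives |w| < 9, and by the triangle inequality |-w^2 - 7w - 51| ≤ 9^2 + 7·9 + 51 = 195.
Hence |(-w^3 - 2w - 9) + 366| ≤ 195|w − 7| < ε provided |w − 7| < ε/195.
Choosing δ = min(2, ε/195) ensures both conditions, hence |(-w^3 - 2w - 9) + 366| < ε.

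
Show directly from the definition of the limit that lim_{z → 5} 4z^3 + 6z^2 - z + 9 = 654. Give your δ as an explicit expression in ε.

δ = min(1, ε/429)

Let ε > 0 be given. We want δ > 0 such that 0 < |z − 5| < δ implies |(4z^3 + 6z^2 - z + 9) − 654| < ε.
(4z^3 + 6z^2 - z + 9) − 654 = 4z^3 + 6z^2 - z - 645 = (z − 5)(4z^2 + 26z + 129).
So |(4z^3 + 6z^2 - z + 9) − 654| = |z − 5|·|4z^2 + 26z + 129|.
Assume first that |z − 5| < 1, so |z| < 6. Then |4z^2 + 26z + 129| ≤ 4·6^2 + 26·6 + 129 = 429.
Hence |(4z^3 + 6z^2 - z + 9) − 654| ≤ 429|z − 5| < ε provided |z − 5| < ε/429.
Take δ = min(1, ε/429). Then 0 < |z − 5| < δ gives both |z − 5| < 1 and |z − 5| < ε/429, so |(4z^3 + 6z^2 - z + 9) − 654| < ε.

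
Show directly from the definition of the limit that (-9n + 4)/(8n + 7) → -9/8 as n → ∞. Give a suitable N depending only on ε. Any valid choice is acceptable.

Let ε > 0 be given. For n ≥ 1, |(-9n + 4)/(8n + 7) + 9/8| = |95|/(8(8n + 7)) = 95/(8(8n + 7)).
Since 8n + 7 ≥ 8n for n ≥ 1, this is ≤ 95/(8·8n) = (95/64)/n.
So |(-9n + 4)/(8n + 7) + 9/8| < ε whenever n > (95/64)/ε.
Take N = (95/64)/ε. If n > N then |(-9n + 4)/(8n + 7) + 9/8| ≤ (95/64)/n < ε.

N = (95/64)/ε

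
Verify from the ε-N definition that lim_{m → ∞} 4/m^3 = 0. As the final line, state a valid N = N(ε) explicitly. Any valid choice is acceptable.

Let ε > 0 be given. For m ≥ 1, |4/m^3 − 0| = 4/m^3.
4/m^3 < ε ⇔ m^3 > 4/ε ⇔ m > (4/ε)^{1/3}.
Take N = (4/ε)^{1/3}. Then m > N implies 4/m^3 < ε.

N = (4/ε)^{1/3}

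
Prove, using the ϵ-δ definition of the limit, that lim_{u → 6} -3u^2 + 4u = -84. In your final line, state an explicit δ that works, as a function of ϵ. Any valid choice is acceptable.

δ = min(1, ϵ/35)

Let ϵ > 0 be given. We want δ > 0 such that 0 < |u − 6| < δ implies |(-3u^2 + 4u) + 84| < ϵ.
(-3u^2 + 4u) + 84 = -3u^2 + 4u + 84 = (u − 6)(-3u - 14).
So |(-3u^2 + 4u) + 84| = |u − 6|·|-3u - 14|.
Require δ ≤ 1. Then |u − 6| < 1 gives |u| < 7, and by the triangle inequality |-3u - 14| ≤ 3·7 + 14 = 35.
Hence |(-3u^2 + 4u) + 84| ≤ 35|u − 6| < ϵ provided |u − 6| < ϵ/35.
Take δ = min(1, ϵ/35). Then 0 < |u − 6| < δ gives both |u − 6| < 1 and |u − 6| < ϵ/35, so |(-3u^2 + 4u) + 84| < ϵ.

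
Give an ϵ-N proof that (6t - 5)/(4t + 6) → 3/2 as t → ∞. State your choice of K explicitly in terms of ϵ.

K = (7/2)/ϵ

Let ϵ > 0 be given. We seek K > 0 such that t > K implies |(6t - 5)/(4t + 6) − (3/2)| < ϵ.
(6t - 5)/(4t + 6) − (3/2) = (4(6t - 5) − 6(4t + 6)) / (4(4t + 6)) = -56/(4(4t + 6)).
For t > 0 we have 4t + 6 > 4t, so |(6t - 5)/(4t + 6) − (3/2)| = 56/(4(4t + 6)) < 56/(4·4t) = (7/2)/t.
Thus |(6t - 5)/(4t + 6) − (3/2)| < ϵ whenever t > (7/2)/ϵ.
Take K = (7/2)/ϵ. If t > K then |(6t - 5)/(4t + 6) − (3/2)| < (7/2)/t < ϵ.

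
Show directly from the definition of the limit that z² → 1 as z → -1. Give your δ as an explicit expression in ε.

δ = min(1, ε/3)

Let ε > 0. We seek δ > 0 with 0 < |z + 1| < δ ⇒ |z² − 1| < ε.
Factor: z² − 1 = (z + 1)(z - 1), so |z² − 1| = |z + 1|·|z - 1|.
Restrict δ ≤ 1. Then |z + 1| < 1 gives |z| < 2, so by the triangle inequality |z - 1| ≤ 2 + 1 = 3.
Hence |z² − 1| ≤ 3|z + 1|, which is < ε once |z + 1| < ε/3.
Take δ = min(1, ε/3). If 0 < |z + 1| < δ then both bounds hold and |z² − 1| ≤ 3|z + 1| < 3·(ε/3) = ε.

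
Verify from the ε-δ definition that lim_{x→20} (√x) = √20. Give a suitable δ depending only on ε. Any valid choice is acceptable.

Let ε > 0. We want δ > 0 such that 0 < |x − 20| < δ implies |√x − √20| < ε.
Multiplying by the conjugate, |√x − √20| = |x − 20|/(√x + √20).
Restrict δ ≤ 20 so that |x − 20| < 20 forces x > 0, and then √x + √20 > √20.
Hence |√x − √20| < |x − 20|/√20, which is < ε once |x − 20| < √20·ε.
Take δ = min(20, √20·ε). If 0 < |x − 20| < δ then x > 0 and |√x − √20| < |x − 20|/√20 < ε.

δ = min(20, √20·ε)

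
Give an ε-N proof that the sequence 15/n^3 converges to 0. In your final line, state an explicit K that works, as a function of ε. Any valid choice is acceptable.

K = (15/ε)^{1/3}

Let ε > 0 be given. For n ≥ 1, |15/n^3 − 0| = 15/n^3.
15/n^3 < ε ⇔ n^3 > 15/ε ⇔ n > (15/ε)^{1/3}.
Take K = (15/ε)^{1/3}. Then n > K implies 15/n^3 < ε.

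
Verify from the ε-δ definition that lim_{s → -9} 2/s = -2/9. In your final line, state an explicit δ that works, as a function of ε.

Let ε > 0 be given. We seek δ > 0 such that 0 < |s + 9| < δ implies |2/s + 2/9| < ε.
|2/s + 2/9| = 2·|-9 − s|/(9·|s|) = 2|s + 9|/(9|s|).
Require δ ≤ 9/2 so that |s| > 9 − 9/2 = 9/2, hence 9|s| > 81/2.
Then |2/s + 2/9| < 2|s + 9|/(81/2), which is < ε when |s + 9| < (81/4)ε.
Take δ = min(9/2, (81/4)ε). Then 0 < |s + 9| < δ gives both |s + 9| < 9/2 and |s + 9| < (81/4)ε, so |2/s + 2/9| < ε.

δ = min(9/2, (81/4)ε)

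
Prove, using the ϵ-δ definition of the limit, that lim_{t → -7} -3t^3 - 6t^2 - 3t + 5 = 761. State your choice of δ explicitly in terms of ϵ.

Suppose ϵ > 0. We want δ > 0 such that 0 < |t + 7| < δ implies |(-3t^3 - 6t^2 - 3t + 5) − 761| < ϵ.
(-3t^3 - 6t^2 - 3t + 5) − 761 = -3t^3 - 6t^2 - 3t - 756 = (t + 7)(-3t^2 + 15t - 108).
So |(-3t^3 - 6t^2 - 3t + 5) − 761| = |t + 7|·|-3t^2 + 15t - 108|.
Require δ ≤ 1. Then |t + 7| < 1 gives |t| < 8, and by the triangle inequality |-3t^2 + 15t - 108| ≤ 3·8^2 + 15·8 + 108 = 420.
Hence |(-3t^3 - 6t^2 - 3t + 5) − 761| ≤ 420|t + 7| < ϵ provided |t + 7| < ϵ/420.
Take δ = min(1, ϵ/420). Then 0 < |t + 7| < δ gives both |t + 7| < 1 and |t + 7| < ϵ/420, so |(-3t^3 - 6t^2 - 3t + 5) − 761| < ϵ.

δ = min(1, ϵ/420)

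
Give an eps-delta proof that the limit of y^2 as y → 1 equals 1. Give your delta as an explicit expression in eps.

delta = min(1, eps/3)

Let eps > 0 be given. We seek delta > 0 with 0 < |y − 1| < delta ⇒ |y^2 − 1| < eps.
Factor: y^2 − 1 = (y − 1)(y + 1), so |y^2 − 1| = |y − 1|·|y + 1|.
Restrict delta ≤ 1. Then |y − 1| < 1 gives |y| < 2, so by the triangle inequality |y + 1| ≤ 2 + 1 = 3.
Hence |y^2 − 1| ≤ 3|y − 1|, which is < eps once |y − 1| < eps/3.
Take delta = min(1, eps/3). If 0 < |y − 1| < delta then both bounds hold and |y^2 − 1| ≤ 3|y − 1| < 3·(eps/3) = eps.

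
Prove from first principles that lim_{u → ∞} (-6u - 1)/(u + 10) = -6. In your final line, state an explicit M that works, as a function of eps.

M = 59/eps

Fix eps > 0. We seek M > 0 such that u > M implies |(-6u - 1)/(u + 10) + 6| < eps.
(-6u - 1)/(u + 10) + 6 = ((-6u - 1) − (-6)(u + 10)) / ((u + 10)) = 59/((u + 10)).
For u > 0 we have u + 10 > u, so |(-6u - 1)/(u + 10) + 6| = 59/((u + 10)) < 59/(u) = 59/u.
Thus |(-6u - 1)/(u + 10) + 6| < eps whenever u > 59/eps.
Take M = 59/eps. If u > M then |(-6u - 1)/(u + 10) + 6| < 59/u < eps.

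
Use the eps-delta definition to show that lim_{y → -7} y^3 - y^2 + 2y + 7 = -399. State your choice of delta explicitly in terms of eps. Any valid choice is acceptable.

Let eps > 0 be given. We want delta > 0 such that 0 < |y + 7| < delta implies |(y^3 - y^2 + 2y + 7) + 399| < eps.
(y^3 - y^2 + 2y + 7) + 399 = y^3 - y^2 + 2y + 406 = (y + 7)(y^2 - 8y + 58).
So |(y^3 - y^2 + 2y + 7) + 399| = |y + 7|·|y^2 - 8y + 58|.
Require delta ≤ 1. Then |y + 7| < 1 gives |y| < 8, and by the triangle inequality |y^2 - 8y + 58| ≤ 8^2 + 8·8 + 58 = 186.
Hence |(y^3 - y^2 + 2y + 7) + 399| ≤ 186|y + 7| < eps provided |y + 7| < eps/186.
Take delta = min(1, eps/186). Then 0 < |y + 7| < delta gives both |y + 7| < 1 and |y + 7| < eps/186, so |(y^3 - y^2 + 2y + 7) + 399| < eps.

delta = min(1, eps/186)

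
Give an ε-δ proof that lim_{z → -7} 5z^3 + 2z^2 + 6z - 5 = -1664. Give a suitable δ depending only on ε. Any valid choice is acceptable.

δ = min(1, ε/821)

Let ε > 0 be given. We want δ > 0 such that 0 < |z + 7| < δ implies |(5z^3 + 2z^2 + 6z - 5) + 1664| < ε.
(5z^3 + 2z^2 + 6z - 5) + 1664 = 5z^3 + 2z^2 + 6z + 1659 = (z + 7)(5z^2 - 33z + 237).
So |(5z^3 + 2z^2 + 6z - 5) + 1664| = |z + 7|·|5z^2 - 33z + 237|.
Assume first that |z + 7| < 1, so |z| < 8. Then |5z^2 - 33z + 237| ≤ 5·8^2 + 33·8 + 237 = 821.
Hence |(5z^3 + 2z^2 + 6z - 5) + 1664| ≤ 821|z + 7| < ε provided |z + 7| < ε/821.
Take δ = min(1, ε/821). Then 0 < |z + 7| < δ gives both |z + 7| < 1 and |z + 7| < ε/821, so |(5z^3 + 2z^2 + 6z - 5) + 1664| < ε.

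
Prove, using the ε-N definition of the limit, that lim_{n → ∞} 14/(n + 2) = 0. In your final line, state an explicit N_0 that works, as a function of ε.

Fix ε > 0. For n ≥ 1, |14/(n + 2) − 0| = 14/(n + 2) ≤ 14/n.
We need 14/n < ε, i.e. n > 14/ε.
Take N_0 = 14/ε. If n > N_0 then |14/(n + 2)| ≤ 14/n < ε.

N_0 = 14/ε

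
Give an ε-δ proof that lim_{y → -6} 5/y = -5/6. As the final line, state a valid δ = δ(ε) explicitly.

δ = min(3, (18/5)ε)

Let ε > 0. We seek δ > 0 such that 0 < |y + 6| < δ implies |5/y + 5/6| < ε.
|5/y + 5/6| = 5·|-6 − y|/(6·|y|) = 5|y + 6|/(6|y|).
Restrict δ ≤ 3. Then |y + 6| < 3 gives |y| > 3, so 6|y| > 18.
Then |5/y + 5/6| < 5|y + 6|/18, which is < ε when |y + 6| < (18/5)ε.
Take δ = min(3, (18/5)ε). Then 0 < |y + 6| < δ gives both |y + 6| < 3 and |y + 6| < (18/5)ε, so |5/y + 5/6| < ε.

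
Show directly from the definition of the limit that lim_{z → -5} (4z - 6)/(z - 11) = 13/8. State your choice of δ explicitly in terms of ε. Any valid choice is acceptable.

δ = min(8, (64/19)ε)

Let ε > 0 be given. We want δ > 0 with 0 < |z + 5| < δ ⇒ |(4z - 6)/(z - 11) − (13/8)| < ε.
Combining over a common denominator, (4z - 6)/(z - 11) − (13/8) = [(4z - 6)·(-16) − (-26)·(z - 11)] / [(-16)·(z - 11)] = -38(z + 5) / ((-16)(z - 11)).
So |(4z - 6)/(z - 11) − (13/8)| = 38|z + 5| / (16·|z − 11|).
Require δ ≤ 8, so |z − 11| ≥ |-16| − |z + 5| > 16 − 8 = 8.
Hence |(4z - 6)/(z - 11) − (13/8)| < 38|z + 5|/(16·8) = (19/64)|z + 5|, which is < ε once |z + 5| < (64/19)ε.
Take δ = min(8, (64/19)ε). Then 0 < |z + 5| < δ forces both bounds, so |(4z - 6)/(z - 11) − (13/8)| < ε.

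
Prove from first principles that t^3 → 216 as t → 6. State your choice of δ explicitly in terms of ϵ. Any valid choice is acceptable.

δ = min(1, ϵ/127)

Let ϵ > 0 be given. We seek δ > 0 with 0 < |t − 6| < δ ⇒ |t^3 − 216| < ϵ.
Factor: t^3 − 216 = (t − 6)(t^2 + 6t + 36), so |t^3 − 216| = |t − 6|·|t^2 + 6t + 36|.
Restrict δ ≤ 1. Then |t − 6| < 1 gives |t| < 7, so by the triangle inequality |t^2 + 6t + 36| ≤ 7^2 + 6·7 + 36 = 127.
Hence |t^3 − 216| ≤ 127|t − 6|, which is < ϵ once |t − 6| < ϵ/127.
Take δ = min(1, ϵ/127). If 0 < |t − 6| < δ then both bounds hold and |t^3 − 216| ≤ 127|t − 6| < 127·(ϵ/127) = ϵ.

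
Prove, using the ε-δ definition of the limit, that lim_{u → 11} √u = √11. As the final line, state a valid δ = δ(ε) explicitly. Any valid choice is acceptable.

δ = min(11, √11·ε)

Fix ε > 0. We want δ > 0 such that 0 < |u − 11| < δ implies |√u − √11| < ε.
Rationalise: √u − √11 = (u − 11)/(√u + √11), so |√u − √11| = |u − 11|/(√u + √11).
Restrict δ ≤ 11 so that |u − 11| < 11 forces u > 0, and then √u + √11 > √11.
Hence |√u − √11| < |u − 11|/√11, which is < ε once |u − 11| < √11·ε.
Take δ = min(11, √11·ε). If 0 < |u − 11| < δ then u > 0 and |√u − √11| < |u − 11|/√11 < ε.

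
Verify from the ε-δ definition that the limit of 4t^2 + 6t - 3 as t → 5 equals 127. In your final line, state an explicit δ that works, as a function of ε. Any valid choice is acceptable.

δ = min(1, ε/50)

Suppose ε > 0. We want δ > 0 such that 0 < |t − 5| < δ implies |(4t^2 + 6t - 3) − 127| < ε.
(4t^2 + 6t - 3) − 127 = 4t^2 + 6t - 130 = (t − 5)(4t + 26).
So |(4t^2 + 6t - 3) − 127| = |t − 5|·|4t + 26|.
Assume first that |t − 5| < 1, so |t| < 6. Then |4t + 26| ≤ 4·6 + 26 = 50.
Hence |(4t^2 + 6t - 3) − 127| ≤ 50|t − 5| < ε provided |t − 5| < ε/50.
Choosing δ = min(1, ε/50) ensures both conditions, hence |(4t^2 + 6t - 3) − 127| < ε.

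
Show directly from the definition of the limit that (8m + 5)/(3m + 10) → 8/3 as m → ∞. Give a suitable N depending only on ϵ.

N = (65/9)/ϵ

Let ϵ > 0 be given. For m ≥ 1, |(8m + 5)/(3m + 10) − (8/3)| = |-65|/(3(3m + 10)) = 65/(3(3m + 10)).
Since 3m + 10 ≥ 3m for m ≥ 1, this is ≤ 65/(3·3m) = (65/9)/m.
So |(8m + 5)/(3m + 10) − (8/3)| < ϵ whenever m > (65/9)/ϵ.
Take N = (65/9)/ϵ. If m > N then |(8m + 5)/(3m + 10) − (8/3)| ≤ (65/9)/m < ϵ.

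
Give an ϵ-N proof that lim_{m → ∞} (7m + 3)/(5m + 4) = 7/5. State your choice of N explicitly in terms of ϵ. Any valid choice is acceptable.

Let ϵ > 0. For m ≥ 1, |(7m + 3)/(5m + 4) − (7/5)| = |-13|/(5(5m + 4)) = 13/(5(5m + 4)).
Since 5m + 4 ≥ 5m for m ≥ 1, this is ≤ 13/(5·5m) = (13/25)/m.
So |(7m + 3)/(5m + 4) − (7/5)| < ϵ whenever m > (13/25)/ϵ.
Take N = (13/25)/ϵ. If m > N then |(7m + 3)/(5m + 4) − (7/5)| ≤ (13/25)/m < ϵ.

N = (13/25)/ϵ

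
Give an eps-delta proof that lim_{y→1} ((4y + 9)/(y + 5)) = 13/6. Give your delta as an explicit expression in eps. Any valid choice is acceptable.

delta = min(3, (18/11)eps)

Let eps > 0. We want delta > 0 with 0 < |y − 1| < delta ⇒ |(4y + 9)/(y + 5) − (13/6)| < eps.
Combining over a common denominator, (4y + 9)/(y + 5) − (13/6) = [(4y + 9)·6 − 13·(y + 5)] / [6·(y + 5)] = 11(y − 1) / (6(y + 5)).
So |(4y + 9)/(y + 5) − (13/6)| = 11|y − 1| / (6·|y + 5|).
Restrict delta ≤ 3. Then |y − 1| < 3 gives |y + 5| = |(y − 1) + 6| ≥ 6 − 3 = 3.
Hence |(4y + 9)/(y + 5) − (13/6)| < 11|y − 1|/(6·3) = (11/18)|y − 1|, which is < eps once |y − 1| < (18/11)eps.
Take delta = min(3, (18/11)eps). Then 0 < |y − 1| < delta forces both bounds, so |(4y + 9)/(y + 5) − (13/6)| < eps.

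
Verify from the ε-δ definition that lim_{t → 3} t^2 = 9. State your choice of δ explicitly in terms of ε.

δ = min(1, ε/7)

Fix ε > 0. We seek δ > 0 with 0 < |t − 3| < δ ⇒ |t^2 − 9| < ε.
Factor: t^2 − 9 = (t − 3)(t + 3), so |t^2 − 9| = |t − 3|·|t + 3|.
Restrict δ ≤ 1. Then |t − 3| < 1 gives |t| < 4, so by the triangle inequality |t + 3| ≤ 4 + 3 = 7.
Hence |t^2 − 9| ≤ 7|t − 3|, which is < ε once |t − 3| < ε/7.
Take δ = min(1, ε/7). If 0 < |t − 3| < δ then both bounds hold and |t^2 − 9| ≤ 7|t − 3| < 7·(ε/7) = ε.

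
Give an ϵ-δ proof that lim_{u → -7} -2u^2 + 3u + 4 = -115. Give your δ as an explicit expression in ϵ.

Let ϵ > 0 be given. We want δ > 0 such that 0 < |u + 7| < δ implies |(-2u^2 + 3u + 4) + 115| < ϵ.
(-2u^2 + 3u + 4) + 115 = -2u^2 + 3u + 119 = (u + 7)(-2u + 17).
So |(-2u^2 + 3u + 4) + 115| = |u + 7|·|-2u + 17|.
Require δ ≤ 2. Then |u + 7| < 2 gives |u| < 9, and by the triangle inequality |-2u + 17| ≤ 2·9 + 17 = 35.
Hence |(-2u^2 + 3u + 4) + 115| ≤ 35|u + 7| < ϵ provided |u + 7| < ϵ/35.
Choosing δ = min(2, ϵ/35) ensures both conditions, hence |(-2u^2 + 3u + 4) + 115| < ϵ.

δ = min(2, ϵ/35)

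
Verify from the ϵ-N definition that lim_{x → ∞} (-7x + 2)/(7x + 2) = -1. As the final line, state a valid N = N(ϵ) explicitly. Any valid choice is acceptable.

Let ϵ > 0 be given. We seek N > 0 such that x > N implies |(-7x + 2)/(7x + 2) + 1| < ϵ.
(-7x + 2)/(7x + 2) + 1 = (7(-7x + 2) − (-7)(7x + 2)) / (7(7x + 2)) = 28/(7(7x + 2)).
For x > 0 we have 7x + 2 > 7x, so |(-7x + 2)/(7x + 2) + 1| = 28/(7(7x + 2)) < 28/(7·7x) = (4/7)/x.
Thus |(-7x + 2)/(7x + 2) + 1| < ϵ whenever x > (4/7)/ϵ.
Take N = (4/7)/ϵ. If x > N then |(-7x + 2)/(7x + 2) + 1| < (4/7)/x < ϵ.

N = (4/7)/ϵ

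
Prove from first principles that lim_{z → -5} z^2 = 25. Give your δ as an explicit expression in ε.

δ = min(1, ε/11)

Fix ε > 0. We seek δ > 0 with 0 < |z + 5| < δ ⇒ |z^2 − 25| < ε.
Factor: z^2 − 25 = (z + 5)(z - 5), so |z^2 − 25| = |z + 5|·|z - 5|.
Impose δ ≤ 1 so that |z| < 6; then |z - 5| ≤ 11.
Hence |z^2 − 25| ≤ 11|z + 5|, which is < ε once |z + 5| < ε/11.
Take δ = min(1, ε/11). If 0 < |z + 5| < δ then both bounds hold and |z^2 − 25| ≤ 11|z + 5| < 11·(ε/11) = ε.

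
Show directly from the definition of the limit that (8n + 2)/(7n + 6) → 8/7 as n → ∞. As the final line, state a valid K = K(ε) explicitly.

Fix ε > 0. For n ≥ 1, |(8n + 2)/(7n + 6) − (8/7)| = |-34|/(7(7n + 6)) = 34/(7(7n + 6)).
Since 7n + 6 ≥ 7n for n ≥ 1, this is ≤ 34/(7·7n) = (34/49)/n.
So |(8n + 2)/(7n + 6) − (8/7)| < ε whenever n > (34/49)/ε.
Take K = (34/49)/ε. If n > K then |(8n + 2)/(7n + 6) − (8/7)| ≤ (34/49)/n < ε.

K = (34/49)/ε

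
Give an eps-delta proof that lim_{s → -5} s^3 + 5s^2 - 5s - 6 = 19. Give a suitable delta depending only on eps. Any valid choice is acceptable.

Fix eps > 0. We want delta > 0 such that 0 < |s + 5| < delta implies |(s^3 + 5s^2 - 5s - 6) − 19| < eps.
(s^3 + 5s^2 - 5s - 6) − 19 = s^3 + 5s^2 - 5s - 25 = (s + 5)(s^2 - 5).
So |(s^3 + 5s^2 - 5s - 6) − 19| = |s + 5|·|s^2 - 5|.
Require delta ≤ 1. Then |s + 5| < 1 gives |s| < 6, and by the triangle inequality |s^2 - 5| ≤ 6^2 + 5 = 41.
Hence |(s^3 + 5s^2 - 5s - 6) − 19| ≤ 41|s + 5| < eps provided |s + 5| < eps/41.
Choosing delta = min(1, eps/41) ensures both conditions, hence |(s^3 + 5s^2 - 5s - 6) − 19| < eps.

delta = min(1, eps/41)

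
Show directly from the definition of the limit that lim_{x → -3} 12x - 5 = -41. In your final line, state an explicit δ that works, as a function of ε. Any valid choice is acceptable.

δ = ε/12

Let ε > 0. We need δ > 0 so that 0 < |x + 3| < δ implies |(12x - 5) + 41| < ε.
Since (12x - 5) + 41 = 12(x + 3), we have |(12x - 5) + 41| = 12|x + 3|.
Thus it suffices that |x + 3| < ε/12.
Choosing δ = ε/12 gives |(12x - 5) + 41| = 12|x + 3| < ε whenever |x + 3| < δ.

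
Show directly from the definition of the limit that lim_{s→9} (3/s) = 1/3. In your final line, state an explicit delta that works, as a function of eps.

Fix eps > 0. We seek delta > 0 such that 0 < |s − 9| < delta implies |3/s − (1/3)| < eps.
|3/s − (1/3)| = 3·|9 − s|/(9·|s|) = 3|s − 9|/(9|s|).
Restrict delta ≤ 9/2. Then |s − 9| < 9/2 gives |s| > 9/2, so 9|s| > 81/2.
Then |3/s − (1/3)| < 3|s − 9|/(81/2), which is < eps when |s − 9| < (27/2)eps.
Take delta = min(9/2, (27/2)eps). Then 0 < |s − 9| < delta gives both |s − 9| < 9/2 and |s − 9| < (27/2)eps, so |3/s − (1/3)| < eps.

delta = min(9/2, (27/2)eps)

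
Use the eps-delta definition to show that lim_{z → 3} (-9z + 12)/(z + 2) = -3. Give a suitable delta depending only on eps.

delta = min(5/2, (5/12)eps)

Suppose eps > 0. We want delta > 0 with 0 < |z − 3| < delta ⇒ |(-9z + 12)/(z + 2) + 3| < eps.
Combining over a common denominator, (-9z + 12)/(z + 2) + 3 = [(-9z + 12)·5 − (-15)·(z + 2)] / [5·(z + 2)] = -30(z − 3) / (5(z + 2)).
So |(-9z + 12)/(z + 2) + 3| = 30|z − 3| / (5·|z + 2|).
Restrict delta ≤ 5/2. Then |z − 3| < 5/2 gives |z + 2| = |(z − 3) + 5| ≥ 5 − 5/2 = 5/2.
Hence |(-9z + 12)/(z + 2) + 3| < 30|z − 3|/(5·(5/2)) = (12/5)|z − 3|, which is < eps once |z − 3| < (5/12)eps.
Take delta = min(5/2, (5/12)eps). Then 0 < |z − 3| < delta forces both bounds, so |(-9z + 12)/(z + 2) + 3| < eps.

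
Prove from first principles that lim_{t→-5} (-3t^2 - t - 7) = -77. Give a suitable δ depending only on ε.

δ = min(1, ε/32)

Let ε > 0. We want δ > 0 such that 0 < |t + 5| < δ implies |(-3t^2 - t - 7) + 77| < ε.
(-3t^2 - t - 7) + 77 = -3t^2 - t + 70 = (t + 5)(-3t + 14).
So |(-3t^2 - t - 7) + 77| = |t + 5|·|-3t + 14|.
Require δ ≤ 1. Then |t + 5| < 1 gives |t| < 6, and by the triangle inequality |-3t + 14| ≤ 3·6 + 14 = 32.
Hence |(-3t^2 - t - 7) + 77| ≤ 32|t + 5| < ε provided |t + 5| < ε/32.
Choosing δ = min(1, ε/32) ensures both conditions, hence |(-3t^2 - t - 7) + 77| < ε.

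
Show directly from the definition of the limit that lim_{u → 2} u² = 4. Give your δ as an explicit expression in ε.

δ = min(1, ε/5)

Let ε > 0 be given. We seek δ > 0 with 0 < |u − 2| < δ ⇒ |u² − 4| < ε.
Factor: u² − 4 = (u − 2)(u + 2), so |u² − 4| = |u − 2|·|u + 2|.
Impose δ ≤ 1 so that |u| < 3; then |u + 2| ≤ 5.
Hence |u² − 4| ≤ 5|u − 2|, which is < ε once |u − 2| < ε/5.
Take δ = min(1, ε/5). If 0 < |u − 2| < δ then both bounds hold and |u² − 4| ≤ 5|u − 2| < 5·(ε/5) = ε.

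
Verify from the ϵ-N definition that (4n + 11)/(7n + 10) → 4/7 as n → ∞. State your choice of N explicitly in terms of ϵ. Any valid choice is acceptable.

N = (37/49)/ϵ

Fix ϵ > 0. For n ≥ 1, |(4n + 11)/(7n + 10) − (4/7)| = |37|/(7(7n + 10)) = 37/(7(7n + 10)).
Since 7n + 10 ≥ 7n for n ≥ 1, this is ≤ 37/(7·7n) = (37/49)/n.
So |(4n + 11)/(7n + 10) − (4/7)| < ϵ whenever n > (37/49)/ϵ.
Take N = (37/49)/ϵ. If n > N then |(4n + 11)/(7n + 10) − (4/7)| ≤ (37/49)/n < ϵ.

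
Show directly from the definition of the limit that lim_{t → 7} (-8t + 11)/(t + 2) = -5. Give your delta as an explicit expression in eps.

Fix eps > 0. We want delta > 0 with 0 < |t − 7| < delta ⇒ |(-8t + 11)/(t + 2) + 5| < eps.
Combining over a common denominator, (-8t + 11)/(t + 2) + 5 = [(-8t + 11)·9 − (-45)·(t + 2)] / [9·(t + 2)] = -27(t − 7) / (9(t + 2)).
So |(-8t + 11)/(t + 2) + 5| = 27|t − 7| / (9·|t + 2|).
Restrict delta ≤ 9/2. Then |t − 7| < 9/2 gives |t + 2| = |(t − 7) + 9| ≥ 9 − 9/2 = 9/2.
Hence |(-8t + 11)/(t + 2) + 5| < 27|t − 7|/(9·(9/2)) = (2/3)|t − 7|, which is < eps once |t − 7| < (3/2)eps.
Take delta = min(9/2, (3/2)eps). Then 0 < |t − 7| < delta forces both bounds, so |(-8t + 11)/(t + 2) + 5| < eps.

delta = min(9/2, (3/2)eps)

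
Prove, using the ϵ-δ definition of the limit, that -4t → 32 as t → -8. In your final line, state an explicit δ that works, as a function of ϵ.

Fix ϵ > 0. We need δ > 0 so that 0 < |t + 8| < δ implies |(-4t) − 32| < ϵ.
Since (-4t) − 32 = -4(t + 8), we have |(-4t) − 32| = 4|t + 8|.
Thus it suffices that |t + 8| < ϵ/4.
Choosing δ = ϵ/4 gives |(-4t) − 32| = 4|t + 8| < ϵ whenever |t + 8| < δ.

δ = ϵ/4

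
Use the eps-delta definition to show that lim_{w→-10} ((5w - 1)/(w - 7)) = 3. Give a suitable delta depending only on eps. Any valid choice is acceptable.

delta = min(17/2, (17/4)eps)

Suppose eps > 0. We want delta > 0 with 0 < |w + 10| < delta ⇒ |(5w - 1)/(w - 7) − 3| < eps.
Combining over a common denominator, (5w - 1)/(w - 7) − 3 = [(5w - 1)·(-17) − (-51)·(w - 7)] / [(-17)·(w - 7)] = -34(w + 10) / ((-17)(w - 7)).
So |(5w - 1)/(w - 7) − 3| = 34|w + 10| / (17·|w − 7|).
Restrict delta ≤ 17/2. Then |w + 10| < 17/2 gives |w − 7| = |(w + 10) + (-17)| ≥ 17 − 17/2 = 17/2.
Hence |(5w - 1)/(w - 7) − 3| < 34|w + 10|/(17·(17/2)) = (4/17)|w + 10|, which is < eps once |w + 10| < (17/4)eps.
Take delta = min(17/2, (17/4)eps). Then 0 < |w + 10| < delta forces both bounds, so |(5w - 1)/(w - 7) − 3| < eps.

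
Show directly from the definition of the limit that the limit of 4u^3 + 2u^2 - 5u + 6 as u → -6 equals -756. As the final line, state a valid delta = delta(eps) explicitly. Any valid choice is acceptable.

Let eps > 0 be given. We want delta > 0 such that 0 < |u + 6| < delta implies |(4u^3 + 2u^2 - 5u + 6) + 756| < eps.
(4u^3 + 2u^2 - 5u + 6) + 756 = 4u^3 + 2u^2 - 5u + 762 = (u + 6)(4u^2 - 22u + 127).
So |(4u^3 + 2u^2 - 5u + 6) + 756| = |u + 6|·|4u^2 - 22u + 127|.
Assume first that |u + 6| < 2, so |u| < 8. Then |4u^2 - 22u + 127| ≤ 4·8^2 + 22·8 + 127 = 559.
Hence |(4u^3 + 2u^2 - 5u + 6) + 756| ≤ 559|u + 6| < eps provided |u + 6| < eps/559.
Choosing delta = min(2, eps/559) ensures both conditions, hence |(4u^3 + 2u^2 - 5u + 6) + 756| < eps.

delta = min(2, eps/559)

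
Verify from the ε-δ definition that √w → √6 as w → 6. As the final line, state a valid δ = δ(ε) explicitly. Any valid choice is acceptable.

Let ε > 0. We want δ > 0 such that 0 < |w − 6| < δ implies |√w − √6| < ε.
Rationalise: √w − √6 = (w − 6)/(√w + √6), so |√w − √6| = |w − 6|/(√w + √6).
Restrict δ ≤ 6 so that |w − 6| < 6 forces w > 0, and then √w + √6 > √6.
Hence |√w − √6| < |w − 6|/√6, which is < ε once |w − 6| < √6·ε.
Take δ = min(6, √6·ε). If 0 < |w − 6| < δ then w > 0 and |√w − √6| < |w − 6|/√6 < ε.

δ = min(6, √6·ε)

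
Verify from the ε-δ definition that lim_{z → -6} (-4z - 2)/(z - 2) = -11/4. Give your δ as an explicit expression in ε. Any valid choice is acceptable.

Let ε > 0 be given. We want δ > 0 with 0 < |z + 6| < δ ⇒ |(-4z - 2)/(z - 2) + 11/4| < ε.
Combining over a common denominator, (-4z - 2)/(z - 2) + 11/4 = [(-4z - 2)·(-8) − 22·(z - 2)] / [(-8)·(z - 2)] = 10(z + 6) / ((-8)(z - 2)).
So |(-4z - 2)/(z - 2) + 11/4| = 10|z + 6| / (8·|z − 2|).
Require δ ≤ 4, so |z − 2| ≥ |-8| − |z + 6| > 8 − 4 = 4.
Hence |(-4z - 2)/(z - 2) + 11/4| < 10|z + 6|/(8·4) = (5/16)|z + 6|, which is < ε once |z + 6| < (16/5)ε.
Take δ = min(4, (16/5)ε). Then 0 < |z + 6| < δ forces both bounds, so |(-4z - 2)/(z - 2) + 11/4| < ε.

δ = min(4, (16/5)ε)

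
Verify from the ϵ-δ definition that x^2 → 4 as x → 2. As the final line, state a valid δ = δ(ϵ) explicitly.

Suppose ϵ > 0. We seek δ > 0 with 0 < |x − 2| < δ ⇒ |x^2 − 4| < ϵ.
Factor: x^2 − 4 = (x − 2)(x + 2), so |x^2 − 4| = |x − 2|·|x + 2|.
Impose δ ≤ 2 so that |x| < 4; then |x + 2| ≤ 6.
Hence |x^2 − 4| ≤ 6|x − 2|, which is < ϵ once |x − 2| < ϵ/6.
Take δ = min(2, ϵ/6). If 0 < |x − 2| < δ then both bounds hold and |x^2 − 4| ≤ 6|x − 2| < 6·(ϵ/6) = ϵ.

δ = min(2, ϵ/6)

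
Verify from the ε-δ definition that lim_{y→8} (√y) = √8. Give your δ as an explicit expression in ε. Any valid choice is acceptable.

δ = min(8, √8·ε)

Fix ε > 0. We want δ > 0 such that 0 < |y − 8| < δ implies |√y − √8| < ε.
Multiplying by the conjugate, |√y − √8| = |y − 8|/(√y + √8).
Restrict δ ≤ 8 so that |y − 8| < 8 forces y > 0, and then √y + √8 > √8.
Hence |√y − √8| < |y − 8|/√8, which is < ε once |y − 8| < √8·ε.
Take δ = min(8, √8·ε). If 0 < |y − 8| < δ then y > 0 and |√y − √8| < |y − 8|/√8 < ε.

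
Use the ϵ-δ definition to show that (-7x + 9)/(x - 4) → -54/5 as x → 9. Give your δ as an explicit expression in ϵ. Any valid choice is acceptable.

Let ϵ > 0 be given. We want δ > 0 with 0 < |x − 9| < δ ⇒ |(-7x + 9)/(x - 4) + 54/5| < ϵ.
Combining over a common denominator, (-7x + 9)/(x - 4) + 54/5 = [(-7x + 9)·5 − (-54)·(x - 4)] / [5·(x - 4)] = 19(x − 9) / (5(x - 4)).
So |(-7x + 9)/(x - 4) + 54/5| = 19|x − 9| / (5·|x − 4|).
Require δ ≤ 5/2, so |x − 4| ≥ |5| − |x − 9| > 5 − 5/2 = 5/2.
Hence |(-7x + 9)/(x - 4) + 54/5| < 19|x − 9|/(5·(5/2)) = (38/25)|x − 9|, which is < ϵ once |x − 9| < (25/38)ϵ.
Take δ = min(5/2, (25/38)ϵ). Then 0 < |x − 9| < δ forces both bounds, so |(-7x + 9)/(x - 4) + 54/5| < ϵ.

δ = min(5/2, (25/38)ϵ)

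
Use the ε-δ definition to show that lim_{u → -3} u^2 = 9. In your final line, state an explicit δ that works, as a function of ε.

Fix ε > 0. We seek δ > 0 with 0 < |u + 3| < δ ⇒ |u^2 − 9| < ε.
Factor: u^2 − 9 = (u + 3)(u - 3), so |u^2 − 9| = |u + 3|·|u - 3|.
Restrict δ ≤ 2. Then |u + 3| < 2 gives |u| < 5, so by the triangle inequality |u - 3| ≤ 5 + 3 = 8.
Hence |u^2 − 9| ≤ 8|u + 3|, which is < ε once |u + 3| < ε/8.
Take δ = min(2, ε/8). If 0 < |u + 3| < δ then both bounds hold and |u^2 − 9| ≤ 8|u + 3| < 8·(ε/8) = ε.

δ = min(2, ε/8)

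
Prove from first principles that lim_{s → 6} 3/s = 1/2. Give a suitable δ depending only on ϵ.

Let ϵ > 0 be given. We seek δ > 0 such that 0 < |s − 6| < δ implies |3/s − (1/2)| < ϵ.
|3/s − (1/2)| = 3·|6 − s|/(6·|s|) = 3|s − 6|/(6|s|).
Restrict δ ≤ 3. Then |s − 6| < 3 gives |s| > 3, so 6|s| > 18.
Then |3/s − (1/2)| < 3|s − 6|/18, which is < ϵ when |s − 6| < 6ϵ.
Take δ = min(3, 6ϵ). Then 0 < |s − 6| < δ gives both |s − 6| < 3 and |s − 6| < 6ϵ, so |3/s − (1/2)| < ϵ.

δ = min(3, 6ϵ)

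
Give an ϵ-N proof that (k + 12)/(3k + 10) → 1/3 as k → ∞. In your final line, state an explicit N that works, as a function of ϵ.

N = (26/9)/ϵ

Let ϵ > 0 be given. For k ≥ 1, |(k + 12)/(3k + 10) − (1/3)| = |26|/(3(3k + 10)) = 26/(3(3k + 10)).
Since 3k + 10 ≥ 3k for k ≥ 1, this is ≤ 26/(3·3k) = (26/9)/k.
So |(k + 12)/(3k + 10) − (1/3)| < ϵ whenever k > (26/9)/ϵ.
Take N = (26/9)/ϵ. If k > N then |(k + 12)/(3k + 10) − (1/3)| ≤ (26/9)/k < ϵ.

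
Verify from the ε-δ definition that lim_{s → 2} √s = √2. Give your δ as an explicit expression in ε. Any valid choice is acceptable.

δ = min(2, √2·ε)

Let ε > 0 be given. We want δ > 0 such that 0 < |s − 2| < δ implies |√s − √2| < ε.
Rationalise: √s − √2 = (s − 2)/(√s + √2), so |√s − √2| = |s − 2|/(√s + √2).
Restrict δ ≤ 2 so that |s − 2| < 2 forces s > 0, and then √s + √2 > √2.
Hence |√s − √2| < |s − 2|/√2, which is < ε once |s − 2| < √2·ε.
Take δ = min(2, √2·ε). If 0 < |s − 2| < δ then s > 0 and |√s − √2| < |s − 2|/√2 < ε.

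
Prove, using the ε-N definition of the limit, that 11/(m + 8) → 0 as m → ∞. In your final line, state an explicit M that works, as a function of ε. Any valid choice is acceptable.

Let ε > 0. For m ≥ 1, |11/(m + 8) − 0| = 11/(m + 8) ≤ 11/m.
We need 11/m < ε, i.e. m > 11/ε.
Take M = 11/ε. If m > M then |11/(m + 8)| ≤ 11/m < ε.

M = 11/ε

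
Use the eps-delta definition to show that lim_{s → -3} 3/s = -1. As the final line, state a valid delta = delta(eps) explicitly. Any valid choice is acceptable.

delta = min(3/2, (3/2)eps)

Let eps > 0 be given. We seek delta > 0 such that 0 < |s + 3| < delta implies |3/s + 1| < eps.
|3/s + 1| = 3·|-3 − s|/(3·|s|) = 3|s + 3|/(3|s|).
Restrict delta ≤ 3/2. Then |s + 3| < 3/2 gives |s| > 3/2, so 3|s| > 9/2.
Then |3/s + 1| < 3|s + 3|/(9/2), which is < eps when |s + 3| < (3/2)eps.
Take delta = min(3/2, (3/2)eps). Then 0 < |s + 3| < delta gives both |s + 3| < 3/2 and |s + 3| < (3/2)eps, so |3/s + 1| < eps.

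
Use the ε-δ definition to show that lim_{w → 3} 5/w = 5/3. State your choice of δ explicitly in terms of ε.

δ = min(3/2, (9/10)ε)

Let ε > 0. We seek δ > 0 such that 0 < |w − 3| < δ implies |5/w − (5/3)| < ε.
|5/w − (5/3)| = 5·|3 − w|/(3·|w|) = 5|w − 3|/(3|w|).
Require δ ≤ 3/2 so that |w| > 3 − 3/2 = 3/2, hence 3|w| > 9/2.
Then |5/w − (5/3)| < 5|w − 3|/(9/2), which is < ε when |w − 3| < (9/10)ε.
Take δ = min(3/2, (9/10)ε). Then 0 < |w − 3| < δ gives both |w − 3| < 3/2 and |w − 3| < (9/10)ε, so |5/w − (5/3)| < ε.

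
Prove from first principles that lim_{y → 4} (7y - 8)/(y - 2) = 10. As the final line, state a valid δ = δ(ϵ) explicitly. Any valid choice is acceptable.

δ = min(1, (1/3)ϵ)

Let ϵ > 0. We want δ > 0 with 0 < |y − 4| < δ ⇒ |(7y - 8)/(y - 2) − 10| < ϵ.
Combining over a common denominator, (7y - 8)/(y - 2) − 10 = [(7y - 8)·2 − 20·(y - 2)] / [2·(y - 2)] = -6(y − 4) / (2(y - 2)).
So |(7y - 8)/(y - 2) − 10| = 6|y − 4| / (2·|y − 2|).
Require δ ≤ 1, so |y − 2| ≥ |2| − |y − 4| > 2 − 1 = 1.
Hence |(7y - 8)/(y - 2) − 10| < 6|y − 4|/(2·1) = 3|y − 4|, which is < ϵ once |y − 4| < (1/3)ϵ.
Take δ = min(1, (1/3)ϵ). Then 0 < |y − 4| < δ forces both bounds, so |(7y - 8)/(y - 2) − 10| < ϵ.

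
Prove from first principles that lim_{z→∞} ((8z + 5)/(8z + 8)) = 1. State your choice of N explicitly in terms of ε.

N = (3/8)/ε

Suppose ε > 0. We seek N > 0 such that z > N implies |(8z + 5)/(8z + 8) − 1| < ε.
(8z + 5)/(8z + 8) − 1 = (8(8z + 5) − 8(8z + 8)) / (8(8z + 8)) = -24/(8(8z + 8)).
For z > 0 we have 8z + 8 > 8z, so |(8z + 5)/(8z + 8) − 1| = 24/(8(8z + 8)) < 24/(8·8z) = (3/8)/z.
Thus |(8z + 5)/(8z + 8) − 1| < ε whenever z > (3/8)/ε.
Take N = (3/8)/ε. If z > N then |(8z + 5)/(8z + 8) − 1| < (3/8)/z < ε.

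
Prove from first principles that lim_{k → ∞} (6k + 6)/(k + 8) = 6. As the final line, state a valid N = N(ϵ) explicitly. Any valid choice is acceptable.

Let ϵ > 0 be given. For k ≥ 1, |(6k + 6)/(k + 8) − 6| = |-42|/((k + 8)) = 42/((k + 8)).
Since k + 8 ≥ k for k ≥ 1, this is ≤ 42/(k) = 42/k.
So |(6k + 6)/(k + 8) − 6| < ϵ whenever k > 42/ϵ.
Take N = 42/ϵ. If k > N then |(6k + 6)/(k + 8) − 6| ≤ 42/k < ϵ.

N = 42/ϵ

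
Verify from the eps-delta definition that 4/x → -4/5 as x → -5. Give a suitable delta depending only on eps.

delta = min(5/2, (25/8)eps)

Let eps > 0 be given. We seek delta > 0 such that 0 < |x + 5| < delta implies |4/x + 4/5| < eps.
|4/x + 4/5| = 4·|-5 − x|/(5·|x|) = 4|x + 5|/(5|x|).
Restrict delta ≤ 5/2. Then |x + 5| < 5/2 gives |x| > 5/2, so 5|x| > 25/2.
Then |4/x + 4/5| < 4|x + 5|/(25/2), which is < eps when |x + 5| < (25/8)eps.
Take delta = min(5/2, (25/8)eps). Then 0 < |x + 5| < delta gives both |x + 5| < 5/2 and |x + 5| < (25/8)eps, so |4/x + 4/5| < eps.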